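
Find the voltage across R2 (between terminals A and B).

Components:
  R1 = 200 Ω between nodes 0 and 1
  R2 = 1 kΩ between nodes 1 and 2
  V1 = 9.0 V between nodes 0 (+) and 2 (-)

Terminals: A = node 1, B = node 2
R1 and R2 are in series across V1 (node 0 → node 1 → node 2), and the output A–B is taken across R2, so this is a voltage divider.
Series current: I = V1/(R1 + R2) = 9/(200 + 1000) = 9/1200 = 0.0075 A
V_R2 = I × R2 = V1 × R2/(R1 + R2) = 9 × 1000/1200 = 7.5 V

Final answer: 7.5 V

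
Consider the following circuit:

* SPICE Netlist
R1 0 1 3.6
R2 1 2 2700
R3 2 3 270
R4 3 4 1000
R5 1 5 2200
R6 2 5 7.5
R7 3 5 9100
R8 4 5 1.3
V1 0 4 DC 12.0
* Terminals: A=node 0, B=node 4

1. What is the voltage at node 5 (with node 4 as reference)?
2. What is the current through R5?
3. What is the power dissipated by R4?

Nodal analysis, taking node 4 as the 0 V reference.
Source V1 fixes V_0 = 12 V.
KCL at each unknown node (sum of currents leaving = 0; resistances in Ω):
  Node 1: (V_1 - 12)/3.6 + (V_1 - V_2)/2700 + (V_1 - V_5)/2200 = 0
  Node 2: (V_2 - V_1)/2700 + (V_2 - V_3)/270 + (V_2 - V_5)/7.5 = 0
  Node 3: (V_3 - V_2)/270 + (V_3 - 0)/1000 + (V_3 - V_5)/9100 = 0
  Node 5: (V_5 - V_1)/2200 + (V_5 - V_2)/7.5 + (V_5 - V_3)/9100 + (V_5 - 0)/1.3 = 0
Collecting terms (coefficients in siemens):
  0.2786·V_1 - 0.0003704·V_2 - 0.0004545·V_5 = 3.333
  0.1374·V_2 - 0.0003704·V_1 - 0.003704·V_3 - 0.1333·V_5 = 0
  0.004814·V_3 - 0.003704·V_2 - 0.0001099·V_5 = 0
  0.9031·V_5 - 0.0004545·V_1 - 0.1333·V_2 - 0.0001099·V_3 = 0
Solving these 4 simultaneous equations (Gaussian elimination) gives:
  V_1 = 11.96 V, V_2 = 0.04558 V, V_3 = 0.03536 V, V_5 = 0.01276 V
Part 1:
  Read off the nodal solution: V_5 = 0.01276 V
Part 2:
  I_R5 = (V_1 - V_5)/R5 = (11.96 - 0.01276)/2200 = 0.005433 A
  Magnitude: I_R5 = 0.005433 A
Part 3:
  I_R4 = (V_3 - V_4)/R4 = (0.03536 - 0)/1000 = 0.00003536 A
  P_R4 = I_R4² × R4 = (0.00003536)² × 1000 = 0.00000125 W

Final answers:
1. V_5 = 0.01276 V
2. I_R5 = 0.005433 A
3. P_R4 = 1.25e-06 W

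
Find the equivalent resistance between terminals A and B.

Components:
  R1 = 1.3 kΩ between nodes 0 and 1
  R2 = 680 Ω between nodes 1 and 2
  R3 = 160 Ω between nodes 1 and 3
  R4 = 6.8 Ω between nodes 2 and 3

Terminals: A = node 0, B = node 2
Reduce the network between node 0 (A) and node 2 (B) by series/parallel combination:
  Rs1 = R3 + R4 (series, joined only at node 3) = 160 + 6.8 = 166.8 Ω
  Rp1 = R2 ‖ Rs1 (parallel, both between nodes 1 and 2) = 1/(1/680 + 1/166.8) = 133.9 Ω
  Rs2 = R1 + Rp1 (series, joined only at node 1) = 1300 + 133.9 = 1434 Ω
R_eq = 1.434 kΩ

Final answer: 1.434 kΩ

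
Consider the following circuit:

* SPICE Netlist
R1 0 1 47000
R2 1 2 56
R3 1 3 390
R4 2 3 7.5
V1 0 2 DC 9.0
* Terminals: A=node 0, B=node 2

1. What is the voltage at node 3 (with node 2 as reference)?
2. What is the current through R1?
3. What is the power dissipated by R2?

Nodal analysis, taking node 2 as the 0 V reference.
Source V1 fixes V_0 = 9 V.
KCL at each unknown node (sum of currents leaving = 0; resistances in Ω):
  Node 1: (V_1 - 9)/47000 + (V_1 - 0)/56 + (V_1 - V_3)/390 = 0
  Node 3: (V_3 - V_1)/390 + (V_3 - 0)/7.5 = 0
Collecting terms (coefficients in siemens):
  0.02044·V_1 - 0.002564·V_3 = 0.0001915
  0.1359·V_3 - 0.002564·V_1 = 0
Determinant D = (0.02044)(0.1359) - (-0.002564)(-0.002564) = 0.002772
V_1 = [(0.0001915)(0.1359) - (-0.002564)(0)]/D = 0.009389 V
V_3 = [(0.02044)(0) - (0.0001915)(-0.002564)]/D = 0.0001772 V
Part 1:
  Read off the nodal solution: V_3 = 0.0001772 V
Part 2:
  I_R1 = (V_0 - V_1)/R1 = (9 - 0.009389)/47000 = 0.0001913 A
  Magnitude: I_R1 = 0.0001913 A
Part 3:
  I_R2 = (V_1 - V_2)/R2 = (0.009389 - 0)/56 = 0.0001677 A
  P_R2 = I_R2² × R2 = (0.0001677)² × 56 = 0.000001574 W

Final answers:
1. V_3 = 0.0001772 V
2. I_R1 = 0.0001913 A
3. P_R2 = 1.574e-06 W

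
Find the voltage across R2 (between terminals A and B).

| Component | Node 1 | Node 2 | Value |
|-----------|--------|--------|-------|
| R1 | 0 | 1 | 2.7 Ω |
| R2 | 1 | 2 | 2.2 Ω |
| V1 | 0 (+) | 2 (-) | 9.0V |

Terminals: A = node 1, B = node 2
R1 and R2 are in series across V1 (node 0 → node 1 → node 2), and the output A–B is taken across R2, so this is a voltage divider.
Series current: I = V1/(R1 + R2) = 9/(2.7 + 2.2) = 9/4.9 = 1.837 A
V_R2 = I × R2 = V1 × R2/(R1 + R2) = 9 × 2.2/4.9 = 4.041 V

Final answer: 4.041 V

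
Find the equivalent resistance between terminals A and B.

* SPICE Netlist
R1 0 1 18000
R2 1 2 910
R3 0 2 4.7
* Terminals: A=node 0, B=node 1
Reduce the network between node 0 (A) and node 1 (B) by series/parallel combination:
  Rs1 = R3 + R2 (series, joined only at node 2) = 4.7 + 910 = 914.7 Ω
  Rp1 = R1 ‖ Rs1 (parallel, both between nodes 0 and 1) = 1/(1/18000 + 1/914.7) = 870.5 Ω
R_eq = 870.5 Ω

Final answer: 870.5 Ω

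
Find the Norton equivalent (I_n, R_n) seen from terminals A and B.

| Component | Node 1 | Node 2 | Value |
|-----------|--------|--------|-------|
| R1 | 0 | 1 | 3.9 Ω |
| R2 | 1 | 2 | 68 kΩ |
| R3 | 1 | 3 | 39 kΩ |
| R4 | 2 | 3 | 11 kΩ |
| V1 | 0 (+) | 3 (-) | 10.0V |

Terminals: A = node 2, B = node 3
Find the Thévenin equivalent first; then I_n = V_th/R_th and R_n = R_th.
Step 1 — V_th is the open-circuit voltage V_A - V_B (nothing connected across the terminals).
Nodal analysis, taking node 3 as the 0 V reference.
Source V1 fixes V_0 = 10 V.
KCL at each unknown node (sum of currents leaving = 0; resistances in Ω):
  Node 1: (V_1 - 10)/3.9 + (V_1 - V_2)/68000 + (V_1 - 0)/39000 = 0
  Node 2: (V_2 - V_1)/68000 + (V_2 - 0)/11000 = 0
Collecting terms (coefficients in siemens):
  0.2565·V_1 - 0.00001471·V_2 = 2.564
  0.0001056·V_2 - 0.00001471·V_1 = 0
Determinant D = (0.2565)(0.0001056) - (-0.00001471)(-0.00001471) = 0.00002708
V_1 = [(2.564)(0.0001056) - (-0.00001471)(0)]/D = 9.999 V
V_2 = [(0.2565)(0) - (2.564)(-0.00001471)]/D = 1.392 V
V_th = V_2 - V_3 = 1.392 - 0 = 1.392 V
Step 2 — R_th: zero the source — replace V1 by a short circuit (node 3 merges into node 0) — and find the resistance seen between A (node 2) and B (node 0).
Reduce the network between node 2 (A) and node 0 (B) by series/parallel combination:
  Rp1 = R1 ‖ R3 (parallel, both between nodes 0 and 1) = 1/(1/3.9 + 1/39000) = 3.9 Ω
  Rs1 = R2 + Rp1 (series, joined only at node 1) = 68000 + 3.9 = 68000 Ω
  Rp2 = R4 ‖ Rs1 (parallel, both between nodes 0 and 2) = 1/(1/11000 + 1/68000) = 9468 Ω
R_th = 9.468 kΩ
I_n = V_th/R_th = 1.392/9468 = 0.000147 A, and R_n = R_th = 9.468 kΩ

Final answer: I_n = 0.000147 A, R_n = 9.468 kΩ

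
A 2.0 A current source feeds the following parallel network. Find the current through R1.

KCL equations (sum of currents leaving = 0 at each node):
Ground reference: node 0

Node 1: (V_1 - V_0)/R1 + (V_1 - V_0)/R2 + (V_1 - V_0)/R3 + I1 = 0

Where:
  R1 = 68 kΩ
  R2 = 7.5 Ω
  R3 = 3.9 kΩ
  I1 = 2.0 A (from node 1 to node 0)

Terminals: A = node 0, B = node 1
All resistors sit directly between nodes 0 and 1, so they are in parallel and share one voltage V; the full source current 2 A splits among them.
1/R_par = 1/68000 + 1/7.5 + 1/3900 = 0.1336 S  =>  R_par = 7.485 Ω
V = I × R_par = 2 × 7.485 = 14.97 V
I_R1 = V/R1 = 14.97/68000 = 0.0002201 A

Final answer: 0.0002201 A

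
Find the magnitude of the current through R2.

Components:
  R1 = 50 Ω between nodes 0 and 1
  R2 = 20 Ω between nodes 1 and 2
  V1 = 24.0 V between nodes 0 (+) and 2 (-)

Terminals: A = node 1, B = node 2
Nodal analysis, taking node 2 as the 0 V reference.
Source V1 fixes V_0 = 24 V.
KCL at each unknown node (sum of currents leaving = 0; resistances in Ω):
  Node 1: (V_1 - 24)/50 + (V_1 - 0)/20 = 0
Collecting terms: 0.07 × V_1 = 0.48  =>  V_1 = 6.857 V
I_R2 = (V_1 - V_2)/R2 = (6.857 - 0)/20 = 0.3429 A
|I_R2| = 0.3429 A

Final answer: |I_R2| = 0.3429 A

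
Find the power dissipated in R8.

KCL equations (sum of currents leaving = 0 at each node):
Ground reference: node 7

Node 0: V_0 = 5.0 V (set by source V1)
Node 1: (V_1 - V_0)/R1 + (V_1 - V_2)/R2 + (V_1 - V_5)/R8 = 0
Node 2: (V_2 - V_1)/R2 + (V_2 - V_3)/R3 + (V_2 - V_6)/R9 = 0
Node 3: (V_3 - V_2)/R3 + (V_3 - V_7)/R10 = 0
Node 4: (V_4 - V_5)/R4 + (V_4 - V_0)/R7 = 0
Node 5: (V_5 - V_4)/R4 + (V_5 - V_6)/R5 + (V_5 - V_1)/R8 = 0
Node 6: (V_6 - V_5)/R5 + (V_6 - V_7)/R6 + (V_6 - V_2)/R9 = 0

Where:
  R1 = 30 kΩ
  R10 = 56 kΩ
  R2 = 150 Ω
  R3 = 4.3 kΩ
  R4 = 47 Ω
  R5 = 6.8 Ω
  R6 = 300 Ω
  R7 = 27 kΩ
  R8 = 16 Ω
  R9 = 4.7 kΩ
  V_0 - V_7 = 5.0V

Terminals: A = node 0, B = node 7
Nodal analysis, taking node 7 as the 0 V reference.
Source V1 fixes V_0 = 5 V.
KCL at each unknown node (sum of currents leaving = 0; resistances in Ω):
  Node 1: (V_1 - 5)/30000 + (V_1 - V_2)/150 + (V_1 - V_5)/16 = 0
  Node 2: (V_2 - V_1)/150 + (V_2 - V_3)/4300 + (V_2 - V_6)/4700 = 0
  Node 3: (V_3 - V_2)/4300 + (V_3 - 0)/56000 = 0
  Node 4: (V_4 - V_5)/47 + (V_4 - 5)/27000 = 0
  Node 5: (V_5 - V_4)/47 + (V_5 - V_6)/6.8 + (V_5 - V_1)/16 = 0
  Node 6: (V_6 - V_5)/6.8 + (V_6 - 0)/300 + (V_6 - V_2)/4700 = 0
Collecting terms (coefficients in siemens):
  0.0692·V_1 - 0.006667·V_2 - 0.0625·V_5 = 0.0001667
  0.007112·V_2 - 0.006667·V_1 - 0.0002326·V_3 - 0.0002128·V_6 = 0
  0.0002504·V_3 - 0.0002326·V_2 = 0
  0.02131·V_4 - 0.02128·V_5 = 0.0001852
  0.2308·V_5 - 0.0625·V_1 - 0.02128·V_4 - 0.1471·V_6 = 0
  0.1506·V_6 - 0.0002128·V_2 - 0.1471·V_5 = 0
Solving these 6 simultaneous equations (Gaussian elimination) gives:
  V_1 = 0.1076 V, V_2 = 0.1072 V, V_3 = 0.09952 V, V_4 = 0.1135 V
  V_5 = 0.105 V, V_6 = 0.1027 V
I_R8 = (V_1 - V_5)/R8 = (0.1076 - 0.105)/16 = 0.0001604 A
P_R8 = I_R8² × R8 = (0.0001604)² × 16 = 0.0000004114 W

Final answer: 4.114e-07 W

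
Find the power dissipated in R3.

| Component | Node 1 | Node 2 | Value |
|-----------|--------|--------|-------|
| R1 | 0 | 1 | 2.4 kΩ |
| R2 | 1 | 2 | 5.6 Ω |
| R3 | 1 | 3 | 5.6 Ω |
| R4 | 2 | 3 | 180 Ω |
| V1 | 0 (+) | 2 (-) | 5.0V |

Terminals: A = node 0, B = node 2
Nodal analysis, taking node 2 as the 0 V reference.
Source V1 fixes V_0 = 5 V.
KCL at each unknown node (sum of currents leaving = 0; resistances in Ω):
  Node 1: (V_1 - 5)/2400 + (V_1 - 0)/5.6 + (V_1 - V_3)/5.6 = 0
  Node 3: (V_3 - V_1)/5.6 + (V_3 - 0)/180 = 0
Collecting terms (coefficients in siemens):
  0.3576·V_1 - 0.1786·V_3 = 0.002083
  0.1841·V_3 - 0.1786·V_1 = 0
Determinant D = (0.3576)(0.1841) - (-0.1786)(-0.1786) = 0.03395
V_1 = [(0.002083)(0.1841) - (-0.1786)(0)]/D = 0.0113 V
V_3 = [(0.3576)(0) - (0.002083)(-0.1786)]/D = 0.01096 V
I_R3 = (V_1 - V_3)/R3 = (0.0113 - 0.01096)/5.6 = 0.00006088 A
P_R3 = I_R3² × R3 = (0.00006088)² × 5.6 = 0.00000002076 W

Final answer: 2.076e-08 W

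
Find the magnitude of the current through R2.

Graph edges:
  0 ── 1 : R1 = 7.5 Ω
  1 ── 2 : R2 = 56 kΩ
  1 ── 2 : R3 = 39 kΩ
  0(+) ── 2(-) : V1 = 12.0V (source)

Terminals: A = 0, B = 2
Nodal analysis, taking node 2 as the 0 V reference.
Source V1 fixes V_0 = 12 V.
KCL at each unknown node (sum of currents leaving = 0; resistances in Ω):
  Node 1: (V_1 - 12)/7.5 + (V_1 - 0)/56000 + (V_1 - 0)/39000 = 0
Collecting terms: 0.1334 × V_1 = 1.6  =>  V_1 = 12 V
I_R2 = (V_1 - V_2)/R2 = (12 - 0)/56000 = 0.0002142 A
|I_R2| = 0.0002142 A

Final answer: |I_R2| = 0.0002142 A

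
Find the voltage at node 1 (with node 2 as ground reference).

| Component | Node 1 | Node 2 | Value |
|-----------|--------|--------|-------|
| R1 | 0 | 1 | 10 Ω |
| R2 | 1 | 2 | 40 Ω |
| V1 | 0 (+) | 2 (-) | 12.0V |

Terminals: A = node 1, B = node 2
Nodal analysis, taking node 2 as the 0 V reference.
Source V1 fixes V_0 = 12 V.
KCL at each unknown node (sum of currents leaving = 0; resistances in Ω):
  Node 1: (V_1 - 12)/10 + (V_1 - 0)/40 = 0
Collecting terms: 0.125 × V_1 = 1.2  =>  V_1 = 9.6 V
The requested potential is V_1 = 9.6 V.

Final answer: V_1 = 9.6 V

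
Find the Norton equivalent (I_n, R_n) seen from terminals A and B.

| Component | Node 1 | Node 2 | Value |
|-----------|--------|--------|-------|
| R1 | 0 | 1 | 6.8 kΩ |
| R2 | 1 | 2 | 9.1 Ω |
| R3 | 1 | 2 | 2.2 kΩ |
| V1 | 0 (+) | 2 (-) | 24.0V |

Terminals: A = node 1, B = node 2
Find the Thévenin equivalent first; then I_n = V_th/R_th and R_n = R_th.
Step 1 — V_th is the open-circuit voltage V_A - V_B (nothing connected across the terminals).
Nodal analysis, taking node 2 as the 0 V reference.
Source V1 fixes V_0 = 24 V.
KCL at each unknown node (sum of currents leaving = 0; resistances in Ω):
  Node 1: (V_1 - 24)/6800 + (V_1 - 0)/9.1 + (V_1 - 0)/2200 = 0
Collecting terms: 0.1105 × V_1 = 0.003529  =>  V_1 = 0.03194 V
V_th = V_1 - V_2 = 0.03194 - 0 = 0.03194 V
Step 2 — R_th: zero the source — replace V1 by a short circuit (node 2 merges into node 0) — and find the resistance seen between A (node 1) and B (node 0).
Reduce the network between node 1 (A) and node 0 (B) by series/parallel combination:
  Rp1 = R1 ‖ R2 ‖ R3 (parallel, all between nodes 0 and 1) = 1/(1/6800 + 1/9.1 + 1/2200) = 9.05 Ω
R_th = 9.05 Ω
I_n = V_th/R_th = 0.03194/9.05 = 0.003529 A, and R_n = R_th = 9.05 Ω

Final answer: I_n = 0.003529 A, R_n = 9.05 Ω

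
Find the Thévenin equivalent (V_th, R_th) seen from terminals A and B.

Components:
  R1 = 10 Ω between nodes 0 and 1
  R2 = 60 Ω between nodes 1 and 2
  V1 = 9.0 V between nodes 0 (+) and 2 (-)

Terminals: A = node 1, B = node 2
Step 1 — V_th is the open-circuit voltage V_A - V_B (nothing connected across the terminals).
Nodal analysis, taking node 2 as the 0 V reference.
Source V1 fixes V_0 = 9 V.
KCL at each unknown node (sum of currents leaving = 0; resistances in Ω):
  Node 1: (V_1 - 9)/10 + (V_1 - 0)/60 = 0
Collecting terms: 0.1167 × V_1 = 0.9  =>  V_1 = 7.714 V
V_th = V_1 - V_2 = 7.714 - 0 = 7.714 V
Step 2 — R_th: zero the source — replace V1 by a short circuit (node 2 merges into node 0) — and find the resistance seen between A (node 1) and B (node 0).
Reduce the network between node 1 (A) and node 0 (B) by series/parallel combination:
  Rp1 = R1 ‖ R2 (parallel, both between nodes 0 and 1) = 1/(1/10 + 1/60) = 8.571 Ω
R_th = 8.571 Ω

Final answer: V_th = 7.714 V, R_th = 8.571 Ω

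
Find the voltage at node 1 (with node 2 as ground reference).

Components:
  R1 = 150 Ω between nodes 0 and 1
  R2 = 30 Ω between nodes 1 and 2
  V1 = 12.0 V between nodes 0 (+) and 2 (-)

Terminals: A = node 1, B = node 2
Nodal analysis, taking node 2 as the 0 V reference.
Source V1 fixes V_0 = 12 V.
KCL at each unknown node (sum of currents leaving = 0; resistances in Ω):
  Node 1: (V_1 - 12)/150 + (V_1 - 0)/30 = 0
Collecting terms: 0.04 × V_1 = 0.08  =>  V_1 = 2 V
The requested potential is V_1 = 2 V.

Final answer: V_1 = 2 V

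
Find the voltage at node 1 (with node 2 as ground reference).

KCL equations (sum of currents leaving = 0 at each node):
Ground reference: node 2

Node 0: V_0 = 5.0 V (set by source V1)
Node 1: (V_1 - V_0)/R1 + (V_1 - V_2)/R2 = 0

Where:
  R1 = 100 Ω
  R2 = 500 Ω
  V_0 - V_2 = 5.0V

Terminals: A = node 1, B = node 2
Nodal analysis, taking node 2 as the 0 V reference.
Source V1 fixes V_0 = 5 V.
KCL at each unknown node (sum of currents leaving = 0; resistances in Ω):
  Node 1: (V_1 - 5)/100 + (V_1 - 0)/500 = 0
Collecting terms: 0.012 × V_1 = 0.05  =>  V_1 = 4.167 V
The requested potential is V_1 = 4.167 V.

Final answer: V_1 = 4.167 V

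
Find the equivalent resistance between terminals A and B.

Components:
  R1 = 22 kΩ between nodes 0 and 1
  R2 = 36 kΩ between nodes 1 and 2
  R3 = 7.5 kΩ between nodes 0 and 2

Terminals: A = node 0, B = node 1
Reduce the network between node 0 (A) and node 1 (B) by series/parallel combination:
  Rs1 = R3 + R2 (series, joined only at node 2) = 7500 + 36000 = 43500 Ω
  Rp1 = R1 ‖ Rs1 (parallel, both between nodes 0 and 1) = 1/(1/22000 + 1/43500) = 14610 Ω
R_eq = 14.61 kΩ

Final answer: 14.61 kΩ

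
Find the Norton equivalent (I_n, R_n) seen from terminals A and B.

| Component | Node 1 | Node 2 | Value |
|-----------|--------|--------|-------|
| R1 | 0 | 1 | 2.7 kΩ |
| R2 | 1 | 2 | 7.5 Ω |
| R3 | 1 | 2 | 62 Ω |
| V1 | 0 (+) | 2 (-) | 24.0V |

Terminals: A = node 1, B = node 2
Find the Thévenin equivalent first; then I_n = V_th/R_th and R_n = R_th.
Step 1 — V_th is the open-circuit voltage V_A - V_B (nothing connected across the terminals).
Nodal analysis, taking node 2 as the 0 V reference.
Source V1 fixes V_0 = 24 V.
KCL at each unknown node (sum of currents leaving = 0; resistances in Ω):
  Node 1: (V_1 - 24)/2700 + (V_1 - 0)/7.5 + (V_1 - 0)/62 = 0
Collecting terms: 0.1498 × V_1 = 0.008889  =>  V_1 = 0.05933 V
V_th = V_1 - V_2 = 0.05933 - 0 = 0.05933 V
Step 2 — R_th: zero the source — replace V1 by a short circuit (node 2 merges into node 0) — and find the resistance seen between A (node 1) and B (node 0).
Reduce the network between node 1 (A) and node 0 (B) by series/parallel combination:
  Rp1 = R1 ‖ R2 ‖ R3 (parallel, all between nodes 0 and 1) = 1/(1/2700 + 1/7.5 + 1/62) = 6.674 Ω
R_th = 6.674 Ω
I_n = V_th/R_th = 0.05933/6.674 = 0.008889 A, and R_n = R_th = 6.674 Ω

Final answer: I_n = 0.008889 A, R_n = 6.674 Ω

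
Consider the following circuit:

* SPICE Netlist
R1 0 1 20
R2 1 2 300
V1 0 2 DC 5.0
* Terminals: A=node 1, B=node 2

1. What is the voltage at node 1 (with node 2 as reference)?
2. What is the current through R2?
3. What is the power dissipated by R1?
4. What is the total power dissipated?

Nodal analysis, taking node 2 as the 0 V reference.
Source V1 fixes V_0 = 5 V.
KCL at each unknown node (sum of currents leaving = 0; resistances in Ω):
  Node 1: (V_1 - 5)/20 + (V_1 - 0)/300 = 0
Collecting terms: 0.05333 × V_1 = 0.25  =>  V_1 = 4.688 V
Part 1:
  Read off the nodal solution: V_1 = 4.688 V
Part 2:
  I_R2 = (V_1 - V_2)/R2 = (4.688 - 0)/300 = 0.01562 A
  Magnitude: I_R2 = 0.01562 A
Part 3:
  I_R1 = (V_0 - V_1)/R1 = (5 - 4.688)/20 = 0.01562 A
  P_R1 = I_R1² × R1 = (0.01562)² × 20 = 0.004883 W
Part 4:
  Power in each resistor, P = (ΔV)²/R:
    P_R1 = (5 - 4.688)²/20 = 0.004883 W
    P_R2 = (4.688 - 0)²/300 = 0.07324 W
  P_total = P_R1 + P_R2 = 0.07812 W

Final answers:
1. V_1 = 4.688 V
2. I_R2 = 0.01562 A
3. P_R1 = 0.004883 W
4. P_total = 0.07812 W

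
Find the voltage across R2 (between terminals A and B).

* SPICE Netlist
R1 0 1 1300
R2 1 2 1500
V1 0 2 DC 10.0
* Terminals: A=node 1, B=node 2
R1 and R2 are in series across V1 (node 0 → node 1 → node 2), and the output A–B is taken across R2, so this is a voltage divider.
Series current: I = V1/(R1 + R2) = 10/(1300 + 1500) = 10/2800 = 0.003571 A
V_R2 = I × R2 = V1 × R2/(R1 + R2) = 10 × 1500/2800 = 5.357 V

Final answer: 5.357 V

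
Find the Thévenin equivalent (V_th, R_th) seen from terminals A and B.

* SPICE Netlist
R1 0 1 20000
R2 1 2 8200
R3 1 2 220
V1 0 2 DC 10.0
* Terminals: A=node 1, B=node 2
Step 1 — V_th is the open-circuit voltage V_A - V_B (nothing connected across the terminals).
Nodal analysis, taking node 2 as the 0 V reference.
Source V1 fixes V_0 = 10 V.
KCL at each unknown node (sum of currents leaving = 0; resistances in Ω):
  Node 1: (V_1 - 10)/20000 + (V_1 - 0)/8200 + (V_1 - 0)/220 = 0
Collecting terms: 0.004717 × V_1 = 0.0005  =>  V_1 = 0.106 V
V_th = V_1 - V_2 = 0.106 - 0 = 0.106 V
Step 2 — R_th: zero the source — replace V1 by a short circuit (node 2 merges into node 0) — and find the resistance seen between A (node 1) and B (node 0).
Reduce the network between node 1 (A) and node 0 (B) by series/parallel combination:
  Rp1 = R1 ‖ R2 ‖ R3 (parallel, all between nodes 0 and 1) = 1/(1/20000 + 1/8200 + 1/220) = 212 Ω
R_th = 212 Ω

Final answer: V_th = 0.106 V, R_th = 212 Ω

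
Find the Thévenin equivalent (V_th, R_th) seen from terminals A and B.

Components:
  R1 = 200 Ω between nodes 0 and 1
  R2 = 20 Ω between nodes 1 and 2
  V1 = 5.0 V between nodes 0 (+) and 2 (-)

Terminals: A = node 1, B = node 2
Step 1 — V_th is the open-circuit voltage V_A - V_B (nothing connected across the terminals).
Nodal analysis, taking node 2 as the 0 V reference.
Source V1 fixes V_0 = 5 V.
KCL at each unknown node (sum of currents leaving = 0; resistances in Ω):
  Node 1: (V_1 - 5)/200 + (V_1 - 0)/20 = 0
Collecting terms: 0.055 × V_1 = 0.025  =>  V_1 = 0.4545 V
V_th = V_1 - V_2 = 0.4545 - 0 = 0.4545 V
Step 2 — R_th: zero the source — replace V1 by a short circuit (node 2 merges into node 0) — and find the resistance seen between A (node 1) and B (node 0).
Reduce the network between node 1 (A) and node 0 (B) by series/parallel combination:
  Rp1 = R1 ‖ R2 (parallel, both between nodes 0 and 1) = 1/(1/200 + 1/20) = 18.18 Ω
R_th = 18.18 Ω

Final answer: V_th = 0.4545 V, R_th = 18.18 Ω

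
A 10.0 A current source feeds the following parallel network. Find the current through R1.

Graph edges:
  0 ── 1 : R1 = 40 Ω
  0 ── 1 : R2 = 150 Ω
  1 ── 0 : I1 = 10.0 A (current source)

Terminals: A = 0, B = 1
All resistors sit directly between nodes 0 and 1, so they are in parallel and share one voltage V; the full source current 10 A splits among them.
1/R_par = 1/40 + 1/150 = 0.03167 S  =>  R_par = 31.58 Ω
V = I × R_par = 10 × 31.58 = 315.8 V
I_R1 = V/R1 = 315.8/40 = 7.895 A

Final answer: 7.895 A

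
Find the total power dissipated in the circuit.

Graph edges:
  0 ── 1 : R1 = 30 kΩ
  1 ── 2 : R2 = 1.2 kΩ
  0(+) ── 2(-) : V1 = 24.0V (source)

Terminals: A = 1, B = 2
Nodal analysis, taking node 2 as the 0 V reference.
Source V1 fixes V_0 = 24 V.
KCL at each unknown node (sum of currents leaving = 0; resistances in Ω):
  Node 1: (V_1 - 24)/30000 + (V_1 - 0)/1200 = 0
Collecting terms: 0.0008667 × V_1 = 0.0008  =>  V_1 = 0.9231 V
Power in each resistor, P = (ΔV)²/R:
  P_R1 = (24 - 0.9231)²/30000 = 0.01775 W
  P_R2 = (0.9231 - 0)²/1200 = 0.0007101 W
P_total = P_R1 + P_R2 = 0.01846 W

Final answer: 0.01846 W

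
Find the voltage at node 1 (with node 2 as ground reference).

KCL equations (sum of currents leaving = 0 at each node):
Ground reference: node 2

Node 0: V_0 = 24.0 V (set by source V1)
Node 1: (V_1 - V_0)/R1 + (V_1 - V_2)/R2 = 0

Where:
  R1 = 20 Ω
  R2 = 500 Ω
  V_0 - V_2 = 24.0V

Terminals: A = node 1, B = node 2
Nodal analysis, taking node 2 as the 0 V reference.
Source V1 fixes V_0 = 24 V.
KCL at each unknown node (sum of currents leaving = 0; resistances in Ω):
  Node 1: (V_1 - 24)/20 + (V_1 - 0)/500 = 0
Collecting terms: 0.052 × V_1 = 1.2  =>  V_1 = 23.08 V
The requested potential is V_1 = 23.08 V.

Final answer: V_1 = 23.08 V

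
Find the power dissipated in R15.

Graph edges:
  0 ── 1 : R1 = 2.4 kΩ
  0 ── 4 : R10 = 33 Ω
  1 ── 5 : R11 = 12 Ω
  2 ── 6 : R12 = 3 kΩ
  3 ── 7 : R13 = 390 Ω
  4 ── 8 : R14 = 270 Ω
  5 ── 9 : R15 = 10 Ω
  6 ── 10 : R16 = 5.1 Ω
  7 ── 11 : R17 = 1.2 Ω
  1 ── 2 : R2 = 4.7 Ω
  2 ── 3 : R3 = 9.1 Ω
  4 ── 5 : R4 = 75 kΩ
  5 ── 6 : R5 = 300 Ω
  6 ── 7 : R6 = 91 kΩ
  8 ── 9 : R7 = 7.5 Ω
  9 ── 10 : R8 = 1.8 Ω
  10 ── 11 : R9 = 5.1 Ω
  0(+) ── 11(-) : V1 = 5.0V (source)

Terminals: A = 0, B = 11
Nodal analysis, taking node 11 as the 0 V reference.
Source V1 fixes V_0 = 5 V.
KCL at each unknown node (sum of currents leaving = 0; resistances in Ω):
  Node 1: (V_1 - 5)/2400 + (V_1 - V_2)/4.7 + (V_1 - V_5)/12 = 0
  Node 2: (V_2 - V_1)/4.7 + (V_2 - V_3)/9.1 + (V_2 - V_6)/3000 = 0
  Node 3: (V_3 - V_2)/9.1 + (V_3 - V_7)/390 = 0
  Node 4: (V_4 - V_5)/75000 + (V_4 - 5)/33 + (V_4 - V_8)/270 = 0
  Node 5: (V_5 - V_4)/75000 + (V_5 - V_6)/300 + (V_5 - V_1)/12 + (V_5 - V_9)/10 = 0
  Node 6: (V_6 - V_5)/300 + (V_6 - V_7)/91000 + (V_6 - V_2)/3000 + (V_6 - V_10)/5.1 = 0
  Node 7: (V_7 - V_6)/91000 + (V_7 - V_3)/390 + (V_7 - 0)/1.2 = 0
  Node 8: (V_8 - V_9)/7.5 + (V_8 - V_4)/270 = 0
  Node 9: (V_9 - V_8)/7.5 + (V_9 - V_10)/1.8 + (V_9 - V_5)/10 = 0
  Node 10: (V_10 - V_9)/1.8 + (V_10 - 0)/5.1 + (V_10 - V_6)/5.1 = 0
Collecting terms (coefficients in siemens):
  0.2965·V_1 - 0.2128·V_2 - 0.08333·V_5 = 0.002083
  0.323·V_2 - 0.2128·V_1 - 0.1099·V_3 - 0.0003333·V_6 = 0
  0.1125·V_3 - 0.1099·V_2 - 0.002564·V_7 = 0
  0.03402·V_4 - 0.00001333·V_5 - 0.003704·V_8 = 0.1515
  0.1867·V_5 - 0.08333·V_1 - 0.00001333·V_4 - 0.003333·V_6 - 0.1·V_9 = 0
  0.1998·V_6 - 0.0003333·V_2 - 0.003333·V_5 - 0.00001099·V_7 - 0.1961·V_10 = 0
  0.8359·V_7 - 0.002564·V_3 - 0.00001099·V_6 = 0
  0.137·V_8 - 0.003704·V_4 - 0.1333·V_9 = 0
  0.7889·V_9 - 0.1·V_5 - 0.1333·V_8 - 0.5556·V_10 = 0
  0.9477·V_10 - 0.1961·V_6 - 0.5556·V_9 = 0
Solving these 10 simultaneous equations (Gaussian elimination) gives:
  V_1 = 0.1544 V, V_2 = 0.1525 V, V_3 = 0.1491 V, V_4 = 4.48 V
  V_5 = 0.135 V, V_6 = 0.08964 V, V_7 = 0.0004585 V, V_8 = 0.2376 V
  V_9 = 0.1198 V, V_10 = 0.08877 V
I_R15 = (V_5 - V_9)/R15 = (0.135 - 0.1198)/10 = 0.001524 A
P_R15 = I_R15² × R15 = (0.001524)² × 10 = 0.00002321 W

Final answer: 2.321e-05 W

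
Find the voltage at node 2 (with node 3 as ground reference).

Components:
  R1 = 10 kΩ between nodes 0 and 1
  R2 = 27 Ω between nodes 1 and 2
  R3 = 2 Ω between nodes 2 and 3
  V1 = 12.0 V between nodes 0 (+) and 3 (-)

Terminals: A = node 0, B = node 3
Nodal analysis, taking node 3 as the 0 V reference.
Source V1 fixes V_0 = 12 V.
KCL at each unknown node (sum of currents leaving = 0; resistances in Ω):
  Node 1: (V_1 - 12)/10000 + (V_1 - V_2)/27 = 0
  Node 2: (V_2 - V_1)/27 + (V_2 - 0)/2 = 0
Collecting terms (coefficients in siemens):
  0.03714·V_1 - 0.03704·V_2 = 0.0012
  0.537·V_2 - 0.03704·V_1 = 0
Determinant D = (0.03714)(0.537) - (-0.03704)(-0.03704) = 0.01857
V_1 = [(0.0012)(0.537) - (-0.03704)(0)]/D = 0.0347 V
V_2 = [(0.03714)(0) - (0.0012)(-0.03704)]/D = 0.002393 V
The requested potential is V_2 = 0.002393 V.

Final answer: V_2 = 0.002393 V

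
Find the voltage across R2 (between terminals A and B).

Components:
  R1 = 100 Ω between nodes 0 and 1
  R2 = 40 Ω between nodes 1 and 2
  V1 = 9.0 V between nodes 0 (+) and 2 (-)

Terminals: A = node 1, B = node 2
R1 and R2 are in series across V1 (node 0 → node 1 → node 2), and the output A–B is taken across R2, so this is a voltage divider.
Series current: I = V1/(R1 + R2) = 9/(100 + 40) = 9/140 = 0.06429 A
V_R2 = I × R2 = V1 × R2/(R1 + R2) = 9 × 40/140 = 2.571 V

Final answer: 2.571 V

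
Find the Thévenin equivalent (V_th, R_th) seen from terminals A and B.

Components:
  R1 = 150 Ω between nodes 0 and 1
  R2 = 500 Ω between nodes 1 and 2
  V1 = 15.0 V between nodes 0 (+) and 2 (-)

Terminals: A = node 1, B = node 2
Step 1 — V_th is the open-circuit voltage V_A - V_B (nothing connected across the terminals).
Nodal analysis, taking node 2 as the 0 V reference.
Source V1 fixes V_0 = 15 V.
KCL at each unknown node (sum of currents leaving = 0; resistances in Ω):
  Node 1: (V_1 - 15)/150 + (V_1 - 0)/500 = 0
Collecting terms: 0.008667 × V_1 = 0.1  =>  V_1 = 11.54 V
V_th = V_1 - V_2 = 11.54 - 0 = 11.54 V
Step 2 — R_th: zero the source — replace V1 by a short circuit (node 2 merges into node 0) — and find the resistance seen between A (node 1) and B (node 0).
Reduce the network between node 1 (A) and node 0 (B) by series/parallel combination:
  Rp1 = R1 ‖ R2 (parallel, both between nodes 0 and 1) = 1/(1/150 + 1/500) = 115.4 Ω
R_th = 115.4 Ω

Final answer: V_th = 11.54 V, R_th = 115.4 Ω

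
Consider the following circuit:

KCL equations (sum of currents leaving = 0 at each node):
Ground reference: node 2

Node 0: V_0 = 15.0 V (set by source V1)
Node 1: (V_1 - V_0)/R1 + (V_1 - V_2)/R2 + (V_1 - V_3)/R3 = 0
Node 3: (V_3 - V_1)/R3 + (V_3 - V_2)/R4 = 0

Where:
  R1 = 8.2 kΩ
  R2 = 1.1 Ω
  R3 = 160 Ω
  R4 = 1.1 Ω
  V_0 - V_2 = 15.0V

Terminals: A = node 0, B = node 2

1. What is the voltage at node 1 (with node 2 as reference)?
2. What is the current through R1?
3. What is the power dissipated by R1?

Nodal analysis, taking node 2 as the 0 V reference.
Source V1 fixes V_0 = 15 V.
KCL at each unknown node (sum of currents leaving = 0; resistances in Ω):
  Node 1: (V_1 - 15)/8200 + (V_1 - 0)/1.1 + (V_1 - V_3)/160 = 0
  Node 3: (V_3 - V_1)/160 + (V_3 - 0)/1.1 = 0
Collecting terms (coefficients in siemens):
  0.9155·V_1 - 0.00625·V_3 = 0.001829
  0.9153·V_3 - 0.00625·V_1 = 0
Determinant D = (0.9155)(0.9153) - (-0.00625)(-0.00625) = 0.8379
V_1 = [(0.001829)(0.9153) - (-0.00625)(0)]/D = 0.001998 V
V_3 = [(0.9155)(0) - (0.001829)(-0.00625)]/D = 0.00001364 V
Part 1:
  Read off the nodal solution: V_1 = 0.001998 V
Part 2:
  I_R1 = (V_0 - V_1)/R1 = (15 - 0.001998)/8200 = 0.001829 A
  Magnitude: I_R1 = 0.001829 A
Part 3:
  I_R1 = (V_0 - V_1)/R1 = (15 - 0.001998)/8200 = 0.001829 A
  P_R1 = I_R1² × R1 = (0.001829)² × 8200 = 0.02743 W

Final answers:
1. V_1 = 0.001998 V
2. I_R1 = 0.001829 A
3. P_R1 = 0.02743 W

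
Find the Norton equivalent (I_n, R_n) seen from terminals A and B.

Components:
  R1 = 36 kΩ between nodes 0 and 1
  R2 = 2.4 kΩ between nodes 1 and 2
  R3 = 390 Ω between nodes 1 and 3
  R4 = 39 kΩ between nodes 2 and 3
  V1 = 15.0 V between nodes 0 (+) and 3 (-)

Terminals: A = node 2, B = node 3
Find the Thévenin equivalent first; then I_n = V_th/R_th and R_n = R_th.
Step 1 — V_th is the open-circuit voltage V_A - V_B (nothing connected across the terminals).
Nodal analysis, taking node 3 as the 0 V reference.
Source V1 fixes V_0 = 15 V.
KCL at each unknown node (sum of currents leaving = 0; resistances in Ω):
  Node 1: (V_1 - 15)/36000 + (V_1 - V_2)/2400 + (V_1 - 0)/390 = 0
  Node 2: (V_2 - V_1)/2400 + (V_2 - 0)/39000 = 0
Collecting terms (coefficients in siemens):
  0.003009·V_1 - 0.0004167·V_2 = 0.0004167
  0.0004423·V_2 - 0.0004167·V_1 = 0
Determinant D = (0.003009)(0.0004423) - (-0.0004167)(-0.0004167) = 0.000001157
V_1 = [(0.0004167)(0.0004423) - (-0.0004167)(0)]/D = 0.1593 V
V_2 = [(0.003009)(0) - (0.0004167)(-0.0004167)]/D = 0.15 V
V_th = V_2 - V_3 = 0.15 - 0 = 0.15 V
Step 2 — R_th: zero the source — replace V1 by a short circuit (node 3 merges into node 0) — and find the resistance seen between A (node 2) and B (node 0).
Reduce the network between node 2 (A) and node 0 (B) by series/parallel combination:
  Rp1 = R1 ‖ R3 (parallel, both between nodes 0 and 1) = 1/(1/36000 + 1/390) = 385.8 Ω
  Rs1 = R2 + Rp1 (series, joined only at node 1) = 2400 + 385.8 = 2786 Ω
  Rp2 = R4 ‖ Rs1 (parallel, both between nodes 0 and 2) = 1/(1/39000 + 1/2786) = 2600 Ω
R_th = 2.6 kΩ
I_n = V_th/R_th = 0.15/2600 = 0.00005771 A, and R_n = R_th = 2.6 kΩ

Final answer: I_n = 5.771e-05 A, R_n = 2.6 kΩ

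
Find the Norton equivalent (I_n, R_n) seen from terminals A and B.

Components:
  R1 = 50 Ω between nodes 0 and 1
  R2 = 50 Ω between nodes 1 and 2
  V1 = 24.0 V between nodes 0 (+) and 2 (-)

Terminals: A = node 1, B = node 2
Find the Thévenin equivalent first; then I_n = V_th/R_th and R_n = R_th.
Step 1 — V_th is the open-circuit voltage V_A - V_B (nothing connected across the terminals).
Nodal analysis, taking node 2 as the 0 V reference.
Source V1 fixes V_0 = 24 V.
KCL at each unknown node (sum of currents leaving = 0; resistances in Ω):
  Node 1: (V_1 - 24)/50 + (V_1 - 0)/50 = 0
Collecting terms: 0.04 × V_1 = 0.48  =>  V_1 = 12 V
V_th = V_1 - V_2 = 12 - 0 = 12 V
Step 2 — R_th: zero the source — replace V1 by a short circuit (node 2 merges into node 0) — and find the resistance seen between A (node 1) and B (node 0).
Reduce the network between node 1 (A) and node 0 (B) by series/parallel combination:
  Rp1 = R1 ‖ R2 (parallel, both between nodes 0 and 1) = 1/(1/50 + 1/50) = 25 Ω
R_th = 25 Ω
I_n = V_th/R_th = 12/25 = 0.48 A, and R_n = R_th = 25 Ω

Final answer: I_n = 0.48 A, R_n = 25 Ω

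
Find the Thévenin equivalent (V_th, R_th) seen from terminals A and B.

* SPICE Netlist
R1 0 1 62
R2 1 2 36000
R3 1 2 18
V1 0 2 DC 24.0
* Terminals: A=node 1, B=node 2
Step 1 — V_th is the open-circuit voltage V_A - V_B (nothing connected across the terminals).
Nodal analysis, taking node 2 as the 0 V reference.
Source V1 fixes V_0 = 24 V.
KCL at each unknown node (sum of currents leaving = 0; resistances in Ω):
  Node 1: (V_1 - 24)/62 + (V_1 - 0)/36000 + (V_1 - 0)/18 = 0
Collecting terms: 0.07171 × V_1 = 0.3871  =>  V_1 = 5.398 V
V_th = V_1 - V_2 = 5.398 - 0 = 5.398 V
Step 2 — R_th: zero the source — replace V1 by a short circuit (node 2 merges into node 0) — and find the resistance seen between A (node 1) and B (node 0).
Reduce the network between node 1 (A) and node 0 (B) by series/parallel combination:
  Rp1 = R1 ‖ R2 ‖ R3 (parallel, all between nodes 0 and 1) = 1/(1/62 + 1/36000 + 1/18) = 13.94 Ω
R_th = 13.94 Ω

Final answer: V_th = 5.398 V, R_th = 13.94 Ω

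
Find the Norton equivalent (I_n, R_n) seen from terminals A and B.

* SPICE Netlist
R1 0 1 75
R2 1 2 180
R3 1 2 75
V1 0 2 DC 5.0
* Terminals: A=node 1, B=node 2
Find the Thévenin equivalent first; then I_n = V_th/R_th and R_n = R_th.
Step 1 — V_th is the open-circuit voltage V_A - V_B (nothing connected across the terminals).
Nodal analysis, taking node 2 as the 0 V reference.
Source V1 fixes V_0 = 5 V.
KCL at each unknown node (sum of currents leaving = 0; resistances in Ω):
  Node 1: (V_1 - 5)/75 + (V_1 - 0)/180 + (V_1 - 0)/75 = 0
Collecting terms: 0.03222 × V_1 = 0.06667  =>  V_1 = 2.069 V
V_th = V_1 - V_2 = 2.069 - 0 = 2.069 V
Step 2 — R_th: zero the source — replace V1 by a short circuit (node 2 merges into node 0) — and find the resistance seen between A (node 1) and B (node 0).
Reduce the network between node 1 (A) and node 0 (B) by series/parallel combination:
  Rp1 = R1 ‖ R2 ‖ R3 (parallel, all between nodes 0 and 1) = 1/(1/75 + 1/180 + 1/75) = 31.03 Ω
R_th = 31.03 Ω
I_n = V_th/R_th = 2.069/31.03 = 0.06667 A, and R_n = R_th = 31.03 Ω

Final answer: I_n = 0.06667 A, R_n = 31.03 Ω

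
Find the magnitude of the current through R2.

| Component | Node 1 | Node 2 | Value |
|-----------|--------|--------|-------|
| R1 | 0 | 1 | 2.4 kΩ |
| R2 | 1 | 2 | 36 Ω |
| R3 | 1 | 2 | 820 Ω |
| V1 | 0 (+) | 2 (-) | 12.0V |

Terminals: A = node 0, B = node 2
Nodal analysis, taking node 2 as the 0 V reference.
Source V1 fixes V_0 = 12 V.
KCL at each unknown node (sum of currents leaving = 0; resistances in Ω):
  Node 1: (V_1 - 12)/2400 + (V_1 - 0)/36 + (V_1 - 0)/820 = 0
Collecting terms: 0.02941 × V_1 = 0.005  =>  V_1 = 0.17 V
I_R2 = (V_1 - V_2)/R2 = (0.17 - 0)/36 = 0.004722 A
|I_R2| = 0.004722 A

Final answer: |I_R2| = 0.004722 A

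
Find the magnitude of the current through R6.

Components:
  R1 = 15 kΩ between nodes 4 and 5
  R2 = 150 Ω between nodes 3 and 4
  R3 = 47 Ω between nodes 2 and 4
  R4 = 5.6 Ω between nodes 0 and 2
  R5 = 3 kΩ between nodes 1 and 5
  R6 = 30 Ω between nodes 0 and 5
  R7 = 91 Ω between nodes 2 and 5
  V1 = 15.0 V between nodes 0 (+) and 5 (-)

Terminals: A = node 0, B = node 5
Nodal analysis, taking node 5 as the 0 V reference.
Source V1 fixes V_0 = 15 V.
KCL at each unknown node (sum of currents leaving = 0; resistances in Ω):
  Node 1: (V_1 - 0)/3000 = 0
  Node 2: (V_2 - V_4)/47 + (V_2 - 15)/5.6 + (V_2 - 0)/91 = 0
  Node 3: (V_3 - V_4)/150 = 0
  Node 4: (V_4 - 0)/15000 + (V_4 - V_3)/150 + (V_4 - V_2)/47 = 0
Collecting terms (coefficients in siemens):
  0.0003333·V_1 = 0
  0.2108·V_2 - 0.02128·V_4 = 2.679
  0.006667·V_3 - 0.006667·V_4 = 0
  0.02801·V_4 - 0.02128·V_2 - 0.006667·V_3 = 0
Solving these 4 simultaneous equations (Gaussian elimination) gives:
  V_1 = 0 V, V_2 = 14.13 V, V_3 = 14.08 V, V_4 = 14.08 V
I_R6 = (V_0 - V_5)/R6 = (15 - 0)/30 = 0.5 A
|I_R6| = 0.5 A

Final answer: |I_R6| = 0.5 A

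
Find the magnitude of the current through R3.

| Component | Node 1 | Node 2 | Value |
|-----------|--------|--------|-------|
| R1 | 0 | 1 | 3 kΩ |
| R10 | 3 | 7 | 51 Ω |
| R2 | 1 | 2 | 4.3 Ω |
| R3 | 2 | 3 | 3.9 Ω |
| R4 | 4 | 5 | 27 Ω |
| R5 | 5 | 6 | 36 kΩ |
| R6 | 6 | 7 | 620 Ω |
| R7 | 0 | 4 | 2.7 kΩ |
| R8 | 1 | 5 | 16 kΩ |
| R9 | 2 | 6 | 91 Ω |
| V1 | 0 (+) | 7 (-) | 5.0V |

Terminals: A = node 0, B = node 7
Nodal analysis, taking node 7 as the 0 V reference.
Source V1 fixes V_0 = 5 V.
KCL at each unknown node (sum of currents leaving = 0; resistances in Ω):
  Node 1: (V_1 - 5)/3000 + (V_1 - V_2)/4.3 + (V_1 - V_5)/16000 = 0
  Node 2: (V_2 - V_1)/4.3 + (V_2 - V_3)/3.9 + (V_2 - V_6)/91 = 0
  Node 3: (V_3 - V_2)/3.9 + (V_3 - 0)/51 = 0
  Node 4: (V_4 - V_5)/27 + (V_4 - 5)/2700 = 0
  Node 5: (V_5 - V_4)/27 + (V_5 - V_6)/36000 + (V_5 - V_1)/16000 = 0
  Node 6: (V_6 - V_5)/36000 + (V_6 - 0)/620 + (V_6 - V_2)/91 = 0
Collecting terms (coefficients in siemens):
  0.233·V_1 - 0.2326·V_2 - 0.0000625·V_5 = 0.001667
  0.5·V_2 - 0.2326·V_1 - 0.2564·V_3 - 0.01099·V_6 = 0
  0.276·V_3 - 0.2564·V_2 = 0
  0.03741·V_4 - 0.03704·V_5 = 0.001852
  0.03713·V_5 - 0.0000625·V_1 - 0.03704·V_4 - 0.00002778·V_6 = 0
  0.01263·V_6 - 0.01099·V_2 - 0.00002778·V_5 = 0
Solving these 6 simultaneous equations (Gaussian elimination) gives:
  V_1 = 0.1085 V, V_2 = 0.1005 V, V_3 = 0.09332 V, V_4 = 4.043 V
  V_5 = 4.033 V, V_6 = 0.09628 V
I_R3 = (V_2 - V_3)/R3 = (0.1005 - 0.09332)/3.9 = 0.00183 A
|I_R3| = 0.00183 A

Final answer: |I_R3| = 0.00183 A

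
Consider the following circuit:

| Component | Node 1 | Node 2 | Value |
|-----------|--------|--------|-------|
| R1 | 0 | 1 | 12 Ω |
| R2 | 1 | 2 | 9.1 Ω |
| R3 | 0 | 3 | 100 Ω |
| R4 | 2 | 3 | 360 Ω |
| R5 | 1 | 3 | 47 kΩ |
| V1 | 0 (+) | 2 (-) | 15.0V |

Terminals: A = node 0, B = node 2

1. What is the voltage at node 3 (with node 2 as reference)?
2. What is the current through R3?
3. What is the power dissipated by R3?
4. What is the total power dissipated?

Nodal analysis, taking node 2 as the 0 V reference.
Source V1 fixes V_0 = 15 V.
KCL at each unknown node (sum of currents leaving = 0; resistances in Ω):
  Node 1: (V_1 - 15)/12 + (V_1 - 0)/9.1 + (V_1 - V_3)/47000 = 0
  Node 3: (V_3 - 15)/100 + (V_3 - 0)/360 + (V_3 - V_1)/47000 = 0
Collecting terms (coefficients in siemens):
  0.1932·V_1 - 0.00002128·V_3 = 1.25
  0.0128·V_3 - 0.00002128·V_1 = 0.15
Determinant D = (0.1932)(0.0128) - (-0.00002128)(-0.00002128) = 0.002473
V_1 = [(1.25)(0.0128) - (-0.00002128)(0.15)]/D = 6.47 V
V_3 = [(0.1932)(0.15) - (1.25)(-0.00002128)]/D = 11.73 V
Part 1:
  Read off the nodal solution: V_3 = 11.73 V
Part 2:
  I_R3 = (V_0 - V_3)/R3 = (15 - 11.73)/100 = 0.0327 A
  Magnitude: I_R3 = 0.0327 A
Part 3:
  I_R3 = (V_0 - V_3)/R3 = (15 - 11.73)/100 = 0.0327 A
  P_R3 = I_R3² × R3 = (0.0327)² × 100 = 0.1069 W
Part 4:
  Power in each resistor, P = (ΔV)²/R:
    P_R1 = (15 - 6.47)²/12 = 6.064 W
    P_R2 = (6.47 - 0)²/9.1 = 4.6 W
    P_R3 = (15 - 11.73)²/100 = 0.1069 W
    P_R4 = (0 - 11.73)²/360 = 0.3822 W
    P_R5 = (6.47 - 11.73)²/47000 = 0.0005888 W
  P_total = P_R1 + P_R2 + P_R3 + P_R4 + P_R5 = 11.15 W

Final answers:
1. V_3 = 11.73 V
2. I_R3 = 0.0327 A
3. P_R3 = 0.1069 W
4. P_total = 11.15 W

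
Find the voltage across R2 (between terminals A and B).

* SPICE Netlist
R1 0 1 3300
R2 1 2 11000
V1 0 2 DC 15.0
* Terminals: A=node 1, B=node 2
R1 and R2 are in series across V1 (node 0 → node 1 → node 2), and the output A–B is taken across R2, so this is a voltage divider.
Series current: I = V1/(R1 + R2) = 15/(3300 + 11000) = 15/14300 = 0.001049 A
V_R2 = I × R2 = V1 × R2/(R1 + R2) = 15 × 11000/14300 = 11.54 V

Final answer: 11.54 V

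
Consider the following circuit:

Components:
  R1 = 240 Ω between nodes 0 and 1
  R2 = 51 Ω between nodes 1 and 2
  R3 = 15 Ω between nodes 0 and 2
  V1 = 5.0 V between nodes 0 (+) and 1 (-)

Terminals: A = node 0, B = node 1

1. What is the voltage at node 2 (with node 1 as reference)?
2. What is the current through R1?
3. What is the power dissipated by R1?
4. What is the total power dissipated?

Nodal analysis, taking node 1 as the 0 V reference.
Source V1 fixes V_0 = 5 V.
KCL at each unknown node (sum of currents leaving = 0; resistances in Ω):
  Node 2: (V_2 - 0)/51 + (V_2 - 5)/15 = 0
Collecting terms: 0.08627 × V_2 = 0.3333  =>  V_2 = 3.864 V
Part 1:
  Read off the nodal solution: V_2 = 3.864 V
Part 2:
  I_R1 = (V_0 - V_1)/R1 = (5 - 0)/240 = 0.02083 A
  Magnitude: I_R1 = 0.02083 A
Part 3:
  I_R1 = (V_0 - V_1)/R1 = (5 - 0)/240 = 0.02083 A
  P_R1 = I_R1² × R1 = (0.02083)² × 240 = 0.1042 W
Part 4:
  Power in each resistor, P = (ΔV)²/R:
    P_R1 = (5 - 0)²/240 = 0.1042 W
    P_R2 = (0 - 3.864)²/51 = 0.2927 W
    P_R3 = (5 - 3.864)²/15 = 0.08609 W
  P_total = P_R1 + P_R2 + P_R3 = 0.483 W

Final answers:
1. V_2 = 3.864 V
2. I_R1 = 0.02083 A
3. P_R1 = 0.1042 W
4. P_total = 0.483 W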